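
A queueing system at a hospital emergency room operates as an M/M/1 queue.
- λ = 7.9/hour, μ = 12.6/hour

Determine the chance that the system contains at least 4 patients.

ρ = λ/μ = 7.9/12.6 = 0.62698
P(N ≥ n) = ρⁿ
P(N ≥ 4) = 0.62698^4
P(N ≥ 4) = 0.1545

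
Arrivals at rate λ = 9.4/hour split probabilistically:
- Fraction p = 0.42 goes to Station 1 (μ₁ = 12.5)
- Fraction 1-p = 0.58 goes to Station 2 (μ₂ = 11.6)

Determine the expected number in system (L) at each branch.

Effective rates: λ₁ = 9.4×0.42 = 3.948, λ₂ = 9.4×0.58 = 5.452
Station 1: ρ₁ = 3.948/12.5 = 0.3158, L₁ = ρ₁/(1-ρ₁) = 0.3158/(1-0.3158) = 0.4616
Station 2: ρ₂ = 5.452/11.6 = 0.4700, L₂ = ρ₂/(1-ρ₂) = 0.4700/(1-0.4700) = 0.8868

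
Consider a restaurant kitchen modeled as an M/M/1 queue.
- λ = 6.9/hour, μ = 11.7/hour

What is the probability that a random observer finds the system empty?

ρ = λ/μ = 6.9/11.7 = 0.5897
P(0) = 1 - ρ = 1 - 0.5897 = 0.4103
The server is idle 41.03% of the time.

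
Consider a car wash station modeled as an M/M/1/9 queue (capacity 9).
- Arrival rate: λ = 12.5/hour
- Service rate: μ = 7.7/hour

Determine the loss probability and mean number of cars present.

ρ = λ/μ = 12.5/7.7 = 1.62338
P₀ = (1-ρ)/(1-ρ^(K+1)) = (1-1.62338)/(1-1.62338^10) = -0.6234/-126.1165 = 0.004943
P_K = P₀×ρ^K = 0.0049429 × 1.62338^9 = 0.0049429 × 78.3036 = 0.3870
Blocking probability P_9 = 0.3870 (38.70%)
L = ρ[1 - (K+1)ρ^K + Kρ^(K+1)] / [(1-ρ)(1-ρ^(K+1))]
L = 1.62338 × (1 - 10×78.3036 + 9×127.1165) / ((1 - 1.62338) × (1 - 127.1165)) = 7.4751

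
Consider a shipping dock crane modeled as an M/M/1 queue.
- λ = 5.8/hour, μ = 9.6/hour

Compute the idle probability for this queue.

ρ = λ/μ = 5.8/9.6 = 0.6042
P(0) = 1 - ρ = 1 - 0.6042 = 0.3958
The server is idle 39.58% of the time.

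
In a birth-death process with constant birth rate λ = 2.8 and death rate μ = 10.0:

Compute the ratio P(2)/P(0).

For constant rates: P(n)/P(0) = (λ/μ)^n
P(2)/P(0) = (2.8/10.0)^2 = 0.2800^2 = 0.07840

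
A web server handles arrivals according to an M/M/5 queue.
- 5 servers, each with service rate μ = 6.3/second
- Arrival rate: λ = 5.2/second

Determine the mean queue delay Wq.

Traffic intensity: ρ = λ/(cμ) = 5.2/(5×6.3) = 0.1651
Since ρ = 0.1651 < 1, system is stable.
Offered load a = λ/μ = cρ = 5.2/6.3 = 0.8254
P₀ = [ Σₙ₌₀^4 aⁿ/n! + a^5/(5!(1-ρ)) ]⁻¹
Σ = a^0/0! + a^1/1! + a^2/2! + a^3/3! + a^4/4! = 1.0000 + 0.8254 + 0.3406 + 0.09372 + 0.01934 = 2.2791
a^5/(5!(1-ρ)) = 0.3831/(120 × 0.8349) = 0.003824
P₀ = 1/(2.2791 + 0.003824) = 0.4380
Lq = P₀·a^5·ρ / (5!(1-ρ)²) = 0.4380 × 0.3831 × 0.1651 / (120 × 0.6971) = 0.0003312
Wq = Lq/λ = 0.0003312/5.2 = 0.00006369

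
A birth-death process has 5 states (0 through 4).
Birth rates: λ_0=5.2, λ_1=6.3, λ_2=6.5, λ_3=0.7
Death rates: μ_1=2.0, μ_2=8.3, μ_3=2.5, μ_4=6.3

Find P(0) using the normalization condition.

Ratios P(n)/P(0) = (λ₀···λₙ₋₁)/(μ₁···μₙ):
P(1)/P(0) = (5.2)/(2.0) = 2.6000
P(2)/P(0) = (5.2×6.3)/(2.0×8.3) = 1.9735
P(3)/P(0) = (5.2×6.3×6.5)/(2.0×8.3×2.5) = 5.1311
P(4)/P(0) = (5.2×6.3×6.5×0.7)/(2.0×8.3×2.5×6.3) = 0.5701

Normalization: ∑ P(n) = 1
P(0) × (1.0000 + 2.6000 + 1.9735 + 5.1311 + 0.5701) = 1
P(0) × 11.2747 = 1
P(0) = 1/11.2747 = 0.08869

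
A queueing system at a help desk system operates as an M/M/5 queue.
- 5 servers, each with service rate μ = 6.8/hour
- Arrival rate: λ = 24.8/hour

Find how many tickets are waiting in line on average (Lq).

Traffic intensity: ρ = λ/(cμ) = 24.8/(5×6.8) = 0.7294
Since ρ = 0.7294 < 1, system is stable.
Offered load a = λ/μ = cρ = 24.8/6.8 = 3.6471
P₀ = [ Σₙ₌₀^4 aⁿ/n! + a^5/(5!(1-ρ)) ]⁻¹
Σ = a^0/0! + a^1/1! + a^2/2! + a^3/3! + a^4/4! = 1.0000 + 3.6471 + 6.6505 + 8.0849 + 7.3716 = 26.7541
a^5/(5!(1-ρ)) = 645.2289/(120 × 0.270588) = 19.8712
P₀ = 1/(26.7541 + 19.8712) = 0.02145
Lq = P₀·a^5·ρ / (5!(1-ρ)²) = 0.02145 × 645.2289 × 0.7294 / (120 × 0.07322) = 1.1489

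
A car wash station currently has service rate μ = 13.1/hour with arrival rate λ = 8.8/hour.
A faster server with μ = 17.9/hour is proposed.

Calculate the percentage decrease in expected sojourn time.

System 1: ρ₁ = 8.8/13.1 = 0.6718, W₁ = 1/(13.1-8.8) = 0.2326
System 2: ρ₂ = 8.8/17.9 = 0.4916, W₂ = 1/(17.9-8.8) = 0.1099
Improvement: (W₁-W₂)/W₁ = (0.2326-0.1099)/0.2326 = 52.75%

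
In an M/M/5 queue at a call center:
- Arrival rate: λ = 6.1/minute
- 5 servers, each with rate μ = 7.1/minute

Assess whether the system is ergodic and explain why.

Stability requires ρ = λ/(cμ) < 1
ρ = 6.1/(5 × 7.1) = 6.1/35.50 = 0.1718
Since 0.1718 < 1, the system is STABLE.
The servers are busy 17.18% of the time.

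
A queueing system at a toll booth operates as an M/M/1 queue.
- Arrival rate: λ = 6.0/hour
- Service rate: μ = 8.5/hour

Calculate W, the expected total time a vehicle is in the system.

First, compute utilization: ρ = λ/μ = 6.0/8.5 = 0.7059
For M/M/1: W = 1/(μ-λ)
W = 1/(8.5-6.0) = 1/2.50
W = 0.4000 hours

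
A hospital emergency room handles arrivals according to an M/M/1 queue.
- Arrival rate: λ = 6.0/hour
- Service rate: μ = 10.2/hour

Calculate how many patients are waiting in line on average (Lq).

ρ = λ/μ = 6.0/10.2 = 0.5882
For M/M/1: Lq = λ²/(μ(μ-λ))
Lq = 36.00/(10.2 × 4.20)
Lq = 0.8403 patients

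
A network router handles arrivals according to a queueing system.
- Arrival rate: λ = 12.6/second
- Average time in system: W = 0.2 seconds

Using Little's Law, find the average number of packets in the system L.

Little's Law: L = λW
L = 12.6 × 0.2 = 2.5200 packets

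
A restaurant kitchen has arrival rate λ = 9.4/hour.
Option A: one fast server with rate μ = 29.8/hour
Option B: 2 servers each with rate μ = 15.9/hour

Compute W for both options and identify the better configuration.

Option A: single server μ = 29.8 (M/M/1)
  ρ_A = 9.4/29.8 = 0.3154
  W_A = 1/(μ-λ) = 1/(29.8-9.4) = 1/20.40 = 0.04902

Option B: 2 servers μ = 15.9 (M/M/2)
  ρ_B = λ/(cμ) = 9.4/(2×15.9) = 0.2956
  Offered load a = λ/μ = cρ = 9.4/15.9 = 0.5912
  P₀ = [ Σₙ₌₀^1 aⁿ/n! + a^2/(2!(1-ρ)) ]⁻¹
  Σ = a^0/0! + a^1/1! = 1.0000 + 0.5912 = 1.5912
  a^2/(2!(1-ρ)) = 0.3495/(2 × 0.7044) = 0.2481
  P₀ = 1/(1.5912 + 0.2481) = 0.5437
  Lq = P₀·a^2·ρ / (2!(1-ρ)²) = 0.5437 × 0.3495 × 0.2956 / (2 × 0.4962) = 0.05660
  Wq_B = Lq/λ = 0.056603/9.4 = 0.006022
  W_B = Wq_B + 1/μ = 0.006022 + 0.06289 = 0.06891

Since W_A = 0.04902 < W_B = 0.06891, Option A (single fast server) has the shorter time in system.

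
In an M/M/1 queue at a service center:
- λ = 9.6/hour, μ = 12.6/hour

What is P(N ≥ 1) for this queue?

ρ = λ/μ = 9.6/12.6 = 0.7619
P(N ≥ n) = ρⁿ
P(N ≥ 1) = 0.7619^1
P(N ≥ 1) = 0.7619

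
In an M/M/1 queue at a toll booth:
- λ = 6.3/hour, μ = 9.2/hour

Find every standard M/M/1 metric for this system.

Step 1: ρ = λ/μ = 6.3/9.2 = 0.6848
Step 2: L = λ/(μ-λ) = 6.3/2.90 = 2.1724
Step 3: Lq = λ²/(μ(μ-λ)) = 39.69/(9.2×2.90) = 1.4876
Step 4: W = 1/(μ-λ) = 1/2.90 = 0.34483
Step 5: Wq = λ/(μ(μ-λ)) = 6.3/(9.2×2.90) = 0.2361
Step 6: P(0) = 1-ρ = 0.3152
Verify: L = λW = 6.3×0.34483 = 2.1724 ✔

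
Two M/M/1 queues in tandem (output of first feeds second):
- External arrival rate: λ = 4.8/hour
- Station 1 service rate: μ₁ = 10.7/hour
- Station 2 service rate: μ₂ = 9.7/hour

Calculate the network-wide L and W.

By Jackson's theorem, each station behaves as independent M/M/1.
Station 1: ρ₁ = 4.8/10.7 = 0.4486, L₁ = ρ₁/(1-ρ₁) = λ/(μ₁-λ) = 4.8/5.90 = 0.8136
Station 2: ρ₂ = 4.8/9.7 = 0.4948, L₂ = ρ₂/(1-ρ₂) = λ/(μ₂-λ) = 4.8/4.90 = 0.9796
Total: L = L₁ + L₂ = 0.8136 + 0.9796 = 1.7932
W = L/λ = 1.7932/4.8 = 0.3736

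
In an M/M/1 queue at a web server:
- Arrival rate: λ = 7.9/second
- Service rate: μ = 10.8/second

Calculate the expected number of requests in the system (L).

ρ = λ/μ = 7.9/10.8 = 0.7315
For M/M/1: L = λ/(μ-λ)
L = 7.9/(10.8-7.9) = 7.9/2.90
L = 2.7241 requests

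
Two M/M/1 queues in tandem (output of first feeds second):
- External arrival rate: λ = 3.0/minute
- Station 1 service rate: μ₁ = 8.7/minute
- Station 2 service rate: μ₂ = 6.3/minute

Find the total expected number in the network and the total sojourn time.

By Jackson's theorem, each station behaves as independent M/M/1.
Station 1: ρ₁ = 3.0/8.7 = 0.3448, L₁ = ρ₁/(1-ρ₁) = λ/(μ₁-λ) = 3.0/5.70 = 0.5263
Station 2: ρ₂ = 3.0/6.3 = 0.4762, L₂ = ρ₂/(1-ρ₂) = λ/(μ₂-λ) = 3.0/3.30 = 0.9091
Total: L = L₁ + L₂ = 0.5263 + 0.9091 = 1.4354
W = L/λ = 1.4354/3.0 = 0.4785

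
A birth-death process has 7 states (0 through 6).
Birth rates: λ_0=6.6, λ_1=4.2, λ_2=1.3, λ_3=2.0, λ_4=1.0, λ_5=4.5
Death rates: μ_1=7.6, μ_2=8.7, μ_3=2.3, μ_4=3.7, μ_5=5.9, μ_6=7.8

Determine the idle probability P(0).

Ratios P(n)/P(0) = (λ₀···λₙ₋₁)/(μ₁···μₙ):
P(1)/P(0) = (6.6)/(7.6) = 0.8684
P(2)/P(0) = (6.6×4.2)/(7.6×8.7) = 0.4192
P(3)/P(0) = (6.6×4.2×1.3)/(7.6×8.7×2.3) = 0.2370
P(4)/P(0) = (6.6×4.2×1.3×2.0)/(7.6×8.7×2.3×3.7) = 0.1281
P(5)/P(0) = (6.6×4.2×1.3×2.0×1.0)/(7.6×8.7×2.3×3.7×5.9) = 0.02171
P(6)/P(0) = (6.6×4.2×1.3×2.0×1.0×4.5)/(7.6×8.7×2.3×3.7×5.9×7.8) = 0.01252

Normalization: ∑ P(n) = 1
P(0) × (1.0000 + 0.8684 + 0.4192 + 0.2370 + 0.1281 + 0.02171 + 0.01252) = 1
P(0) × 2.6869 = 1
P(0) = 1/2.6869 = 0.3722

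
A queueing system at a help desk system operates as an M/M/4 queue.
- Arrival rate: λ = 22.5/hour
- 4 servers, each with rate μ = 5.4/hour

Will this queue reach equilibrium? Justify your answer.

Stability requires ρ = λ/(cμ) < 1
ρ = 22.5/(4 × 5.4) = 22.5/21.60 = 1.0417
Since 1.0417 ≥ 1, the system is UNSTABLE.
Need c > λ/μ = 22.5/5.4 = 4.17.
Minimum servers needed: c = 5.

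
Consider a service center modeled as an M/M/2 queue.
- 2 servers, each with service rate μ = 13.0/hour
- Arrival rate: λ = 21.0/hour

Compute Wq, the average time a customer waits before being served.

Traffic intensity: ρ = λ/(cμ) = 21.0/(2×13.0) = 0.8077
Since ρ = 0.8077 < 1, system is stable.
Offered load a = λ/μ = cρ = 21.0/13.0 = 1.6154
P₀ = [ Σₙ₌₀^1 aⁿ/n! + a^2/(2!(1-ρ)) ]⁻¹
Σ = a^0/0! + a^1/1! = 1.0000 + 1.6154 = 2.6154
a^2/(2!(1-ρ)) = 2.6095/(2 × 0.19231) = 6.7846
P₀ = 1/(2.6154 + 6.7846) = 0.1064
Lq = P₀·a^2·ρ / (2!(1-ρ)²) = 0.10638 × 2.6095 × 0.80769 / (2 × 0.036982) = 3.0314
Wq = Lq/λ = 3.0314/21.0 = 0.1444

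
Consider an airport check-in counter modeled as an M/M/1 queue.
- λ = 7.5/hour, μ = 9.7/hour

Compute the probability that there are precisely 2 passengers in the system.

ρ = λ/μ = 7.5/9.7 = 0.7732
P(n) = (1-ρ)ρⁿ
P(2) = (1-0.7732) × 0.7732^2
P(2) = 0.2268 × 0.5978
P(2) = 0.1356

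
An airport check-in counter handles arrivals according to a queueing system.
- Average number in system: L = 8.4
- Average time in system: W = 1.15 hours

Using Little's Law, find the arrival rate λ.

Little's Law: L = λW, so λ = L/W
λ = 8.4/1.15 = 7.3043 passengers/hour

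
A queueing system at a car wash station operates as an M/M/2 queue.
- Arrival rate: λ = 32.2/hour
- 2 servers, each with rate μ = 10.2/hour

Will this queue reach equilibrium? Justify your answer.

Stability requires ρ = λ/(cμ) < 1
ρ = 32.2/(2 × 10.2) = 32.2/20.40 = 1.5784
Since 1.5784 ≥ 1, the system is UNSTABLE.
Need c > λ/μ = 32.2/10.2 = 3.16.
Minimum servers needed: c = 4.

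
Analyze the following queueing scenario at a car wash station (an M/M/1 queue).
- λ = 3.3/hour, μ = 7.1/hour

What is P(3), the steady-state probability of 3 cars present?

ρ = λ/μ = 3.3/7.1 = 0.4648
P(n) = (1-ρ)ρⁿ
P(3) = (1-0.4648) × 0.4648^3
P(3) = 0.53520 × 0.10041
P(3) = 0.05374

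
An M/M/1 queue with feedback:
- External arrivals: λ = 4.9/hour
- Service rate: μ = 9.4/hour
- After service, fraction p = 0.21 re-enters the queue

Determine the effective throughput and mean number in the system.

Effective arrival rate: λ_eff = λ/(1-p) = 4.9/(1-0.21) = 4.9/0.79 = 6.2025
ρ = λ_eff/μ = 6.2025/9.4 = 0.65984
L = ρ/(1-ρ) = 0.65984/(1-0.65984) = 1.9398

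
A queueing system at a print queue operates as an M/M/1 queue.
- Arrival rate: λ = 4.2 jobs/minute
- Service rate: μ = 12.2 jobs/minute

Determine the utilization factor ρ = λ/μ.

Server utilization: ρ = λ/μ
ρ = 4.2/12.2 = 0.3443
The server is busy 34.43% of the time.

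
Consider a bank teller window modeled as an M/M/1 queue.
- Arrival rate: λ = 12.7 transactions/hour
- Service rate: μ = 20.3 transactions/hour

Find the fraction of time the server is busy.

Server utilization: ρ = λ/μ
ρ = 12.7/20.3 = 0.6256
The server is busy 62.56% of the time.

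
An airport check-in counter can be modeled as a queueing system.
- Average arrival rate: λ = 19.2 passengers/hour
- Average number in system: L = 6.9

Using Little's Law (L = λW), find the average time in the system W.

Little's Law: L = λW, so W = L/λ
W = 6.9/19.2 = 0.3594 hours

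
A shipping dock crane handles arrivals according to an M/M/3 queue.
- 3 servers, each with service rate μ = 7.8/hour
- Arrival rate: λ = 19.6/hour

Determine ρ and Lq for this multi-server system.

Traffic intensity: ρ = λ/(cμ) = 19.6/(3×7.8) = 0.8376
Since ρ = 0.8376 < 1, system is stable.
Offered load a = λ/μ = cρ = 19.6/7.8 = 2.5128
P₀ = [ Σₙ₌₀^2 aⁿ/n! + a^3/(3!(1-ρ)) ]⁻¹
Σ = a^0/0! + a^1/1! + a^2/2! = 1.00000 + 2.51282 + 3.15713 = 6.6700
a^3/(3!(1-ρ)) = 15.8666/(6 × 0.162393) = 16.2842
P₀ = 1/(6.6700 + 16.2842) = 0.04357
Lq = P₀·a^3·ρ / (3!(1-ρ)²) = 0.043565 × 15.8666 × 0.83761 / (6 × 0.026372) = 3.6591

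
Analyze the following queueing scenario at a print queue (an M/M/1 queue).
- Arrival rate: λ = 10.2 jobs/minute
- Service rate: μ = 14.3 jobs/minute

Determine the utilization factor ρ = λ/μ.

Server utilization: ρ = λ/μ
ρ = 10.2/14.3 = 0.7133
The server is busy 71.33% of the time.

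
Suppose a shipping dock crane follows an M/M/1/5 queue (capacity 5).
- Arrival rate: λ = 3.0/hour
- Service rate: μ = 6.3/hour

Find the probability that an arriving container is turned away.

ρ = λ/μ = 3.0/6.3 = 0.4762
P₀ = (1-ρ)/(1-ρ^(K+1)) = (1-0.4762)/(1-0.4762^6) = 0.5238/0.9883 = 0.5300
P_K = P₀×ρ^K = 0.5300 × 0.4762^5 = 0.5300 × 0.02449 = 0.01298
Blocking probability = 1.30%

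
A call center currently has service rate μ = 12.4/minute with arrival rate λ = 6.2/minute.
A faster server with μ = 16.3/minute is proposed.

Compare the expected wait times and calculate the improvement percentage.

System 1: ρ₁ = 6.2/12.4 = 0.5000, W₁ = 1/(12.4-6.2) = 0.16129
System 2: ρ₂ = 6.2/16.3 = 0.3804, W₂ = 1/(16.3-6.2) = 0.099010
Improvement: (W₁-W₂)/W₁ = (0.16129-0.099010)/0.16129 = 38.61%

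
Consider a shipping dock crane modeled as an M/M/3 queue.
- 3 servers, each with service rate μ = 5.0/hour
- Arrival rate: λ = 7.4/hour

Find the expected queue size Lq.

Traffic intensity: ρ = λ/(cμ) = 7.4/(3×5.0) = 0.4933
Since ρ = 0.4933 < 1, system is stable.
Offered load a = λ/μ = cρ = 7.4/5.0 = 1.4800
P₀ = [ Σₙ₌₀^2 aⁿ/n! + a^3/(3!(1-ρ)) ]⁻¹
Σ = a^0/0! + a^1/1! + a^2/2! = 1.0000 + 1.4800 + 1.0952 = 3.5752
a^3/(3!(1-ρ)) = 3.2418/(6 × 0.50667) = 1.0664
P₀ = 1/(3.5752 + 1.0664) = 0.2154
Lq = P₀·a^3·ρ / (3!(1-ρ)²) = 0.21544 × 3.2418 × 0.49333 / (6 × 0.25671) = 0.2237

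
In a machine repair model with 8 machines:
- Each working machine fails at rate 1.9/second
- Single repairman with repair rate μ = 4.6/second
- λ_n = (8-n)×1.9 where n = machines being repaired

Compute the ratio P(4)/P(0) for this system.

P(4)/P(0) = ∏_{i=0}^{4-1} λ_i/μ_{i+1}
= (8-0)×1.9/4.6 × (8-1)×1.9/4.6 × (8-2)×1.9/4.6 × (8-3)×1.9/4.6
= 48.8981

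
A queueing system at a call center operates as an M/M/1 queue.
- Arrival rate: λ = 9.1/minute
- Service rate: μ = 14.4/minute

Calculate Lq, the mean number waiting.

ρ = λ/μ = 9.1/14.4 = 0.6319
For M/M/1: Lq = λ²/(μ(μ-λ))
Lq = 82.81/(14.4 × 5.30)
Lq = 1.0850 calls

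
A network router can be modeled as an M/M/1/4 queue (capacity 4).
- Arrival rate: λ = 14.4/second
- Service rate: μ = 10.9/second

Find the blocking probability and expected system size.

ρ = λ/μ = 14.4/10.9 = 1.3211
P₀ = (1-ρ)/(1-ρ^(K+1)) = (1-1.3211)/(1-1.3211^5) = -0.3211/-3.0242 = 0.1062
P_K = P₀×ρ^K = 0.10618 × 1.3211^4 = 0.10618 × 3.0461 = 0.3234
Blocking probability P_4 = 0.3234 (32.34%)
L = ρ[1 - (K+1)ρ^K + Kρ^(K+1)] / [(1-ρ)(1-ρ^(K+1))]
L = 1.3211 × (1 - 5×3.0461 + 4×4.0242) / ((1 - 1.3211) × (1 - 4.0242)) = 2.5390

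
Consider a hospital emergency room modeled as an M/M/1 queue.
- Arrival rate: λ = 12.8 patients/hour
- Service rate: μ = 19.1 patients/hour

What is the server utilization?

Server utilization: ρ = λ/μ
ρ = 12.8/19.1 = 0.6702
The server is busy 67.02% of the time.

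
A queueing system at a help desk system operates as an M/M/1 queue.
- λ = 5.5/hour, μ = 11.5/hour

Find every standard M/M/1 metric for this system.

Step 1: ρ = λ/μ = 5.5/11.5 = 0.4783
Step 2: L = λ/(μ-λ) = 5.5/6.00 = 0.9167
Step 3: Lq = λ²/(μ(μ-λ)) = 30.25/(11.5×6.00) = 0.4384
Step 4: W = 1/(μ-λ) = 1/6.00 = 0.16667
Step 5: Wq = λ/(μ(μ-λ)) = 5.5/(11.5×6.00) = 0.07971
Step 6: P(0) = 1-ρ = 0.5217
Verify: L = λW = 5.5×0.16667 = 0.9167 ✔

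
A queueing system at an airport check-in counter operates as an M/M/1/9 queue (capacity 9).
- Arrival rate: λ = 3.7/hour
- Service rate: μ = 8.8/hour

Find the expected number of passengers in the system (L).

ρ = λ/μ = 3.7/8.8 = 0.420455
P₀ = (1-ρ)/(1-ρ^(K+1)) = (1-0.420455)/(1-0.420455^10) = 0.5795/0.9998 = 0.5796
P_K = P₀×ρ^K = 0.5796 × 0.420455^9 = 0.5796 × 0.0004107 = 0.0002380
L = ρ[1 - (K+1)ρ^K + Kρ^(K+1)] / [(1-ρ)(1-ρ^(K+1))]
L = 0.420455 × (1 - 10×0.0004107 + 9×0.0001727) / ((1 - 0.420455) × (1 - 0.0001727)) = 0.7238 passengers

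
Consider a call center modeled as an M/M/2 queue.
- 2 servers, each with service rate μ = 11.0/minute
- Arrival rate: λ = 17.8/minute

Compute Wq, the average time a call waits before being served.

Traffic intensity: ρ = λ/(cμ) = 17.8/(2×11.0) = 0.8091
Since ρ = 0.8091 < 1, system is stable.
Offered load a = λ/μ = cρ = 17.8/11.0 = 1.6182
P₀ = [ Σₙ₌₀^1 aⁿ/n! + a^2/(2!(1-ρ)) ]⁻¹
Σ = a^0/0! + a^1/1! = 1.0000 + 1.6182 = 2.6182
a^2/(2!(1-ρ)) = 2.61851/(2 × 0.190909) = 6.8580
P₀ = 1/(2.6182 + 6.8580) = 0.1055
Lq = P₀·a^2·ρ / (2!(1-ρ)²) = 0.1055276 × 2.618512 × 0.8090909 / (2 × 0.03644628) = 3.0671
Wq = Lq/λ = 3.0671/17.8 = 0.1723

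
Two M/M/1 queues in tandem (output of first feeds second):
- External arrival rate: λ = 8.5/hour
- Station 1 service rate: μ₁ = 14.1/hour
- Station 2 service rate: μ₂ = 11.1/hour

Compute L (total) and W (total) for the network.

By Jackson's theorem, each station behaves as independent M/M/1.
Station 1: ρ₁ = 8.5/14.1 = 0.6028, L₁ = ρ₁/(1-ρ₁) = λ/(μ₁-λ) = 8.5/5.60 = 1.5179
Station 2: ρ₂ = 8.5/11.1 = 0.7658, L₂ = ρ₂/(1-ρ₂) = λ/(μ₂-λ) = 8.5/2.60 = 3.2692
Total: L = L₁ + L₂ = 1.5179 + 3.2692 = 4.7871
W = L/λ = 4.7871/8.5 = 0.5632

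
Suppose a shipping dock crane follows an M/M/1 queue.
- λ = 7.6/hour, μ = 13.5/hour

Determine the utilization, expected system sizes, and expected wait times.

Step 1: ρ = λ/μ = 7.6/13.5 = 0.5630
Step 2: L = λ/(μ-λ) = 7.6/5.90 = 1.2881
Step 3: Lq = λ²/(μ(μ-λ)) = 57.76/(13.5×5.90) = 0.7252
Step 4: W = 1/(μ-λ) = 1/5.90 = 0.16949
Step 5: Wq = λ/(μ(μ-λ)) = 7.6/(13.5×5.90) = 0.09542
Step 6: P(0) = 1-ρ = 0.4370
Verify: L = λW = 7.6×0.16949 = 1.2881 ✔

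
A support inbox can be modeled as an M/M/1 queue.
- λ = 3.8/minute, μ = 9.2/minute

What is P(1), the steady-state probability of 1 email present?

ρ = λ/μ = 3.8/9.2 = 0.4130
P(n) = (1-ρ)ρⁿ
P(1) = (1-0.4130) × 0.4130^1
P(1) = 0.5870 × 0.4130
P(1) = 0.2424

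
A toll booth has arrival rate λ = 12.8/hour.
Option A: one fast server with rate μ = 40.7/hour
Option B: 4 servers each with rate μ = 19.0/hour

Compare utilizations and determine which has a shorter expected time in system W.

Option A: single server μ = 40.7 (M/M/1)
  ρ_A = 12.8/40.7 = 0.3145
  W_A = 1/(μ-λ) = 1/(40.7-12.8) = 1/27.90 = 0.03584

Option B: 4 servers μ = 19.0 (M/M/4)
  ρ_B = λ/(cμ) = 12.8/(4×19.0) = 0.1684
  Offered load a = λ/μ = cρ = 12.8/19.0 = 0.6737
  P₀ = [ Σₙ₌₀^3 aⁿ/n! + a^4/(4!(1-ρ)) ]⁻¹
  Σ = a^0/0! + a^1/1! + a^2/2! + a^3/3! = 1.0000 + 0.6737 + 0.2269 + 0.05096 = 1.9516
  a^4/(4!(1-ρ)) = 0.2060/(24 × 0.8316) = 0.01032
  P₀ = 1/(1.9516 + 0.01032) = 0.5097
  Lq = P₀·a^4·ρ / (4!(1-ρ)²) = 0.5097 × 0.2060 × 0.1684 / (24 × 0.6915) = 0.001065
  Wq_B = Lq/λ = 0.00106544/12.8 = 0.00008324
  W_B = Wq_B + 1/μ = 0.00008324 + 0.05263 = 0.05271

Since W_A = 0.03584 < W_B = 0.05271, Option A (single fast server) has the shorter time in system.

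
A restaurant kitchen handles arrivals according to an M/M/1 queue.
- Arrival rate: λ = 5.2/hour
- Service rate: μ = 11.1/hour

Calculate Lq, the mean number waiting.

ρ = λ/μ = 5.2/11.1 = 0.4685
For M/M/1: Lq = λ²/(μ(μ-λ))
Lq = 27.04/(11.1 × 5.90)
Lq = 0.4129 orders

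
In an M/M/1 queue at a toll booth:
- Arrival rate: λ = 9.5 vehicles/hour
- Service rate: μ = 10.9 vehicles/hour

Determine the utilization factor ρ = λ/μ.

Server utilization: ρ = λ/μ
ρ = 9.5/10.9 = 0.8716
The server is busy 87.16% of the time.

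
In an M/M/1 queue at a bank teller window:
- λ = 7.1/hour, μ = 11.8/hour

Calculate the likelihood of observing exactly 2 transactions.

ρ = λ/μ = 7.1/11.8 = 0.6017
P(n) = (1-ρ)ρⁿ
P(2) = (1-0.6017) × 0.6017^2
P(2) = 0.3983 × 0.3620
P(2) = 0.1442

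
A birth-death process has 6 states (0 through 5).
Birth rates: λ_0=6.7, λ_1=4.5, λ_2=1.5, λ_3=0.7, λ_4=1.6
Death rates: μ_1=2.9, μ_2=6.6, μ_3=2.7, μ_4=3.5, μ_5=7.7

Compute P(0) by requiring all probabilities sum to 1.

Ratios P(n)/P(0) = (λ₀···λₙ₋₁)/(μ₁···μₙ):
P(1)/P(0) = (6.7)/(2.9) = 2.31034
P(2)/P(0) = (6.7×4.5)/(2.9×6.6) = 1.57524
P(3)/P(0) = (6.7×4.5×1.5)/(2.9×6.6×2.7) = 0.875131
P(4)/P(0) = (6.7×4.5×1.5×0.7)/(2.9×6.6×2.7×3.5) = 0.175026
P(5)/P(0) = (6.7×4.5×1.5×0.7×1.6)/(2.9×6.6×2.7×3.5×7.7) = 0.0363691

Normalization: ∑ P(n) = 1
P(0) × (1.00000 + 2.31034 + 1.57524 + 0.875131 + 0.175026 + 0.0363691) = 1
P(0) × 5.9721 = 1
P(0) = 1/5.9721 = 0.1674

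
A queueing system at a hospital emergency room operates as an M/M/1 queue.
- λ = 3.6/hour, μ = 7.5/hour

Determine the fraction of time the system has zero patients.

ρ = λ/μ = 3.6/7.5 = 0.4800
P(0) = 1 - ρ = 1 - 0.4800 = 0.5200
The server is idle 52.00% of the time.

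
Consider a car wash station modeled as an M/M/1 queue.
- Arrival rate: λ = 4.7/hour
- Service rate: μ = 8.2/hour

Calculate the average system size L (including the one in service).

ρ = λ/μ = 4.7/8.2 = 0.5732
For M/M/1: L = λ/(μ-λ)
L = 4.7/(8.2-4.7) = 4.7/3.50
L = 1.3429 cars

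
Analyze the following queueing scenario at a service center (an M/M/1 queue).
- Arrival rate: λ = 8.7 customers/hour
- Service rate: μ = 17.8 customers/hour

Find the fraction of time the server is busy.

Server utilization: ρ = λ/μ
ρ = 8.7/17.8 = 0.4888
The server is busy 48.88% of the time.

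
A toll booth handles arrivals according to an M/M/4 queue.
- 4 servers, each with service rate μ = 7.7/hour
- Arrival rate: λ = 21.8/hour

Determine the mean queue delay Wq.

Traffic intensity: ρ = λ/(cμ) = 21.8/(4×7.7) = 0.7078
Since ρ = 0.7078 < 1, system is stable.
Offered load a = λ/μ = cρ = 21.8/7.7 = 2.8312
P₀ = [ Σₙ₌₀^3 aⁿ/n! + a^4/(4!(1-ρ)) ]⁻¹
Σ = a^0/0! + a^1/1! + a^2/2! + a^3/3! = 1.00000 + 2.83117 + 4.00776 + 3.78221 = 11.6211
a^4/(4!(1-ρ)) = 64.2485/(24 × 0.292208) = 9.1614
P₀ = 1/(11.6211 + 9.1614) = 0.04812
Lq = P₀·a^4·ρ / (4!(1-ρ)²) = 0.04812 × 64.2485 × 0.7078 / (24 × 0.08539) = 1.0678
Wq = Lq/λ = 1.0678/21.8 = 0.04898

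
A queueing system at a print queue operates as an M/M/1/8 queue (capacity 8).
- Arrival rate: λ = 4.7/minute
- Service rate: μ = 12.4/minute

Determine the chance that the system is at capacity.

ρ = λ/μ = 4.7/12.4 = 0.37903
P₀ = (1-ρ)/(1-ρ^(K+1)) = (1-0.37903)/(1-0.37903^9) = 0.6210/0.9998 = 0.6211
P_K = P₀×ρ^K = 0.6211 × 0.37903^8 = 0.6211 × 0.0004260 = 0.0002646
Blocking probability = 0.02646%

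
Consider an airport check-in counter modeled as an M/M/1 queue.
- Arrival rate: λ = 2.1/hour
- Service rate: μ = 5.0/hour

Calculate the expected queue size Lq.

ρ = λ/μ = 2.1/5.0 = 0.4200
For M/M/1: Lq = λ²/(μ(μ-λ))
Lq = 4.41/(5.0 × 2.90)
Lq = 0.3041 passengers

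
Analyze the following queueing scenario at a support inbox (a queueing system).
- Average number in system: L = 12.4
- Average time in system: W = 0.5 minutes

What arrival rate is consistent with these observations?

Little's Law: L = λW, so λ = L/W
λ = 12.4/0.5 = 24.8000 emails/minute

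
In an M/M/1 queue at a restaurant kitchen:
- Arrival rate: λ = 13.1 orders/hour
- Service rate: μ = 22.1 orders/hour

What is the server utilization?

Server utilization: ρ = λ/μ
ρ = 13.1/22.1 = 0.5928
The server is busy 59.28% of the time.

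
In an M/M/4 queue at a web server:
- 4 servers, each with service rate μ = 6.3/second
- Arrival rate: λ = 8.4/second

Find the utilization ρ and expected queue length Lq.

Traffic intensity: ρ = λ/(cμ) = 8.4/(4×6.3) = 0.3333
Since ρ = 0.3333 < 1, system is stable.
Offered load a = λ/μ = cρ = 8.4/6.3 = 1.3333
P₀ = [ Σₙ₌₀^3 aⁿ/n! + a^4/(4!(1-ρ)) ]⁻¹
Σ = a^0/0! + a^1/1! + a^2/2! + a^3/3! = 1.0000 + 1.3333 + 0.8889 + 0.3951 = 3.6173
a^4/(4!(1-ρ)) = 3.1605/(24 × 0.6667) = 0.1975
P₀ = 1/(3.6173 + 0.1975) = 0.2621
Lq = P₀·a^4·ρ / (4!(1-ρ)²) = 0.2621 × 3.1605 × 0.3333 / (24 × 0.4444) = 0.02589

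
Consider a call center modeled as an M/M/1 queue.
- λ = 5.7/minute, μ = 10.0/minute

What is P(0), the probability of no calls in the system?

ρ = λ/μ = 5.7/10.0 = 0.5700
P(0) = 1 - ρ = 1 - 0.5700 = 0.4300
The server is idle 43.00% of the time.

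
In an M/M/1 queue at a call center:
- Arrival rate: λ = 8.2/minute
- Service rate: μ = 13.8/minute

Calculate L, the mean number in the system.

ρ = λ/μ = 8.2/13.8 = 0.5942
For M/M/1: L = λ/(μ-λ)
L = 8.2/(13.8-8.2) = 8.2/5.60
L = 1.4643 calls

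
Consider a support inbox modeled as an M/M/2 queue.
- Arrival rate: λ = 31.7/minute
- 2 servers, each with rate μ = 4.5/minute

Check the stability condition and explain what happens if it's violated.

Stability requires ρ = λ/(cμ) < 1
ρ = 31.7/(2 × 4.5) = 31.7/9.00 = 3.5222
Since 3.5222 ≥ 1, the system is UNSTABLE.
Need c > λ/μ = 31.7/4.5 = 7.04.
Minimum servers needed: c = 8.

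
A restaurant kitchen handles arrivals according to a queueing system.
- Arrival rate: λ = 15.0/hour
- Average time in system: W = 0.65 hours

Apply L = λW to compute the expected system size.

Little's Law: L = λW
L = 15.0 × 0.65 = 9.7500 orders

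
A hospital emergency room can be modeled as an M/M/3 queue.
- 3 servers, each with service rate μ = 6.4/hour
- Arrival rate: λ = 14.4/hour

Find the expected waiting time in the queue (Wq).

Traffic intensity: ρ = λ/(cμ) = 14.4/(3×6.4) = 0.7500
Since ρ = 0.7500 < 1, system is stable.
Offered load a = λ/μ = cρ = 14.4/6.4 = 2.2500
P₀ = [ Σₙ₌₀^2 aⁿ/n! + a^3/(3!(1-ρ)) ]⁻¹
Σ = a^0/0! + a^1/1! + a^2/2! = 1.0000 + 2.2500 + 2.5312 = 5.7812
a^3/(3!(1-ρ)) = 11.3906/(6 × 0.2500) = 7.5937
P₀ = 1/(5.7812 + 7.5937) = 0.07477
Lq = P₀·a^3·ρ / (3!(1-ρ)²) = 0.074766 × 11.3906 × 0.75000 / (6 × 0.062500) = 1.7033
Wq = Lq/λ = 1.7033/14.4 = 0.1183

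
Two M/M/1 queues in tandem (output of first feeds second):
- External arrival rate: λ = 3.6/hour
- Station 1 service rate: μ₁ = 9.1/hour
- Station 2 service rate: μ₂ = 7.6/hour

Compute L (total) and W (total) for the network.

By Jackson's theorem, each station behaves as independent M/M/1.
Station 1: ρ₁ = 3.6/9.1 = 0.3956, L₁ = ρ₁/(1-ρ₁) = λ/(μ₁-λ) = 3.6/5.50 = 0.6545
Station 2: ρ₂ = 3.6/7.6 = 0.4737, L₂ = ρ₂/(1-ρ₂) = λ/(μ₂-λ) = 3.6/4.00 = 0.9000
Total: L = L₁ + L₂ = 0.6545 + 0.9000 = 1.5545
W = L/λ = 1.5545/3.6 = 0.4318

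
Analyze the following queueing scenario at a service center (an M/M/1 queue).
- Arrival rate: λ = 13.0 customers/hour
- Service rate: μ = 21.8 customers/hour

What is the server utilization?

Server utilization: ρ = λ/μ
ρ = 13.0/21.8 = 0.5963
The server is busy 59.63% of the time.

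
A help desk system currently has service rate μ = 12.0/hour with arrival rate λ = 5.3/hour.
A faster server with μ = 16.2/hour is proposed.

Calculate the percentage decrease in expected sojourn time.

System 1: ρ₁ = 5.3/12.0 = 0.4417, W₁ = 1/(12.0-5.3) = 0.14925
System 2: ρ₂ = 5.3/16.2 = 0.3272, W₂ = 1/(16.2-5.3) = 0.091743
Improvement: (W₁-W₂)/W₁ = (0.14925-0.091743)/0.14925 = 38.53%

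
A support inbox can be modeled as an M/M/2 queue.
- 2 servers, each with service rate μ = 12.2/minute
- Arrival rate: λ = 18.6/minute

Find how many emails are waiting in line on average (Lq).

Traffic intensity: ρ = λ/(cμ) = 18.6/(2×12.2) = 0.7623
Since ρ = 0.7623 < 1, system is stable.
Offered load a = λ/μ = cρ = 18.6/12.2 = 1.5246
P₀ = [ Σₙ₌₀^1 aⁿ/n! + a^2/(2!(1-ρ)) ]⁻¹
Σ = a^0/0! + a^1/1! = 1.0000 + 1.5246 = 2.5246
a^2/(2!(1-ρ)) = 2.32438/(2 × 0.237705) = 4.8892
P₀ = 1/(2.5246 + 4.8892) = 0.1349
Lq = P₀·a^2·ρ / (2!(1-ρ)²) = 0.134884 × 2.32438 × 0.762295 / (2 × 0.0565036) = 2.1149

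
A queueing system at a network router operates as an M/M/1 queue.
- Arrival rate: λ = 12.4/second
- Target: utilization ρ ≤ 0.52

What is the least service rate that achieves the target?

ρ = λ/μ, so μ = λ/ρ
μ ≥ 12.4/0.52 = 23.8462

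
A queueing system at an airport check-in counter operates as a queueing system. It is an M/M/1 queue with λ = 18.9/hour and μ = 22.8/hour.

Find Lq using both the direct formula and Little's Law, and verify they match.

Method 1 (direct): Lq = λ²/(μ(μ-λ)) = 357.21/(22.8 × 3.90) = 4.0172

Method 2 (Little's Law):
W = 1/(μ-λ) = 1/3.90 = 0.25641
Wq = W - 1/μ = 0.25641 - 0.043860 = 0.21255
Lq = λWq = 18.9 × 0.21255 = 4.0172 ✔ (matches Method 1)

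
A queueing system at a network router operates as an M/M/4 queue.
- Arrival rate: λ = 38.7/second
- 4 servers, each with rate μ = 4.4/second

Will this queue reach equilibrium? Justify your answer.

Stability requires ρ = λ/(cμ) < 1
ρ = 38.7/(4 × 4.4) = 38.7/17.60 = 2.1989
Since 2.1989 ≥ 1, the system is UNSTABLE.
Need c > λ/μ = 38.7/4.4 = 8.80.
Minimum servers needed: c = 9.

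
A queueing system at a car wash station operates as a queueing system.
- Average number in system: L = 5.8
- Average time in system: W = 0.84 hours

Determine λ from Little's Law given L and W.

Little's Law: L = λW, so λ = L/W
λ = 5.8/0.84 = 6.9048 cars/hour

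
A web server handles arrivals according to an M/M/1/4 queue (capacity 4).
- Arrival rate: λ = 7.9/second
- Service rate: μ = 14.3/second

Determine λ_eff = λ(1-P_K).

ρ = λ/μ = 7.9/14.3 = 0.55245
P₀ = (1-ρ)/(1-ρ^(K+1)) = (1-0.55245)/(1-0.55245^5) = 0.44755/0.94854 = 0.4718
P_K = P₀×ρ^K = 0.4718 × 0.55245^4 = 0.4718 × 0.09315 = 0.04395
λ_eff = λ(1-P_K) = 7.9 × (1 - 0.04395) = 7.9 × 0.95605 = 7.5528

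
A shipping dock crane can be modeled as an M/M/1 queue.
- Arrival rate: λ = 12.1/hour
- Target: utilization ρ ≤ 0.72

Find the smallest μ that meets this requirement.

ρ = λ/μ, so μ = λ/ρ
μ ≥ 12.1/0.72 = 16.8056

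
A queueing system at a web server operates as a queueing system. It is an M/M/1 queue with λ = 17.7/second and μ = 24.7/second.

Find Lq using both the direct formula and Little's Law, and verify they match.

Method 1 (direct): Lq = λ²/(μ(μ-λ)) = 313.29/(24.7 × 7.00) = 1.8120

Method 2 (Little's Law):
W = 1/(μ-λ) = 1/7.00 = 0.142857
Wq = W - 1/μ = 0.142857 - 0.0404858 = 0.102371
Lq = λWq = 17.7 × 0.102371 = 1.8120 ✔ (matches Method 1)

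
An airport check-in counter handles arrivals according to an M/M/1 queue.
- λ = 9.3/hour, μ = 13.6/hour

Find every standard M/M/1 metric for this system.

Step 1: ρ = λ/μ = 9.3/13.6 = 0.6838
Step 2: L = λ/(μ-λ) = 9.3/4.30 = 2.1628
Step 3: Lq = λ²/(μ(μ-λ)) = 86.49/(13.6×4.30) = 1.4790
Step 4: W = 1/(μ-λ) = 1/4.30 = 0.23256
Step 5: Wq = λ/(μ(μ-λ)) = 9.3/(13.6×4.30) = 0.1590
Step 6: P(0) = 1-ρ = 0.3162
Verify: L = λW = 9.3×0.23256 = 2.1628 ✔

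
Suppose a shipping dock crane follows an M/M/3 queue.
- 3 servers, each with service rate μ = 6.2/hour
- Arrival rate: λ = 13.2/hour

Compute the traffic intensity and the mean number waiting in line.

Traffic intensity: ρ = λ/(cμ) = 13.2/(3×6.2) = 0.7097
Since ρ = 0.7097 < 1, system is stable.
Offered load a = λ/μ = cρ = 13.2/6.2 = 2.1290
P₀ = [ Σₙ₌₀^2 aⁿ/n! + a^3/(3!(1-ρ)) ]⁻¹
Σ = a^0/0! + a^1/1! + a^2/2! = 1.0000 + 2.1290 + 2.2664 = 5.3954
a^3/(3!(1-ρ)) = 9.6504/(6 × 0.29032) = 5.5401
P₀ = 1/(5.3954 + 5.5401) = 0.09145
Lq = P₀·a^3·ρ / (3!(1-ρ)²) = 0.09145 × 9.6504 × 0.7097 / (6 × 0.08429) = 1.2384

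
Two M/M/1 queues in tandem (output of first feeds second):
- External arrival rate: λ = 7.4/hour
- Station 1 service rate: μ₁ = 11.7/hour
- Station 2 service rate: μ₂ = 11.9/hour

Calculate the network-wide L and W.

By Jackson's theorem, each station behaves as independent M/M/1.
Station 1: ρ₁ = 7.4/11.7 = 0.6325, L₁ = ρ₁/(1-ρ₁) = λ/(μ₁-λ) = 7.4/4.30 = 1.72093
Station 2: ρ₂ = 7.4/11.9 = 0.6218, L₂ = ρ₂/(1-ρ₂) = λ/(μ₂-λ) = 7.4/4.50 = 1.64444
Total: L = L₁ + L₂ = 1.72093 + 1.64444 = 3.3654
W = L/λ = 3.3654/7.4 = 0.4548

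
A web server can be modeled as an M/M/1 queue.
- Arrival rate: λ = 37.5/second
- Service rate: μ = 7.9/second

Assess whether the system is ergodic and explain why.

Stability requires ρ = λ/(cμ) < 1
ρ = 37.5/(1 × 7.9) = 37.5/7.90 = 4.7468
Since 4.7468 ≥ 1, the system is UNSTABLE.
Queue grows without bound. Need μ > λ = 37.5.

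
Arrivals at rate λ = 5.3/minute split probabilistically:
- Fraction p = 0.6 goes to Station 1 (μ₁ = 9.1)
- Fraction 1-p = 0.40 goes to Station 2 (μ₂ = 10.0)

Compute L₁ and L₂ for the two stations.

Effective rates: λ₁ = 5.3×0.6 = 3.18, λ₂ = 5.3×0.40 = 2.12
Station 1: ρ₁ = 3.18/9.1 = 0.34945, L₁ = ρ₁/(1-ρ₁) = 0.34945/(1-0.34945) = 0.5372
Station 2: ρ₂ = 2.12/10.0 = 0.2120, L₂ = ρ₂/(1-ρ₂) = 0.2120/(1-0.2120) = 0.2690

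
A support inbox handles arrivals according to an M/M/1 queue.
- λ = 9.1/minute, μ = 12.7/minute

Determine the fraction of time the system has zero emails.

ρ = λ/μ = 9.1/12.7 = 0.7165
P(0) = 1 - ρ = 1 - 0.7165 = 0.2835
The server is idle 28.35% of the time.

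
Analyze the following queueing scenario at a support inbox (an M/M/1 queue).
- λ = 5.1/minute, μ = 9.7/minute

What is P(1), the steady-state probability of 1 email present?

ρ = λ/μ = 5.1/9.7 = 0.5258
P(n) = (1-ρ)ρⁿ
P(1) = (1-0.5258) × 0.5258^1
P(1) = 0.4742 × 0.5258
P(1) = 0.2493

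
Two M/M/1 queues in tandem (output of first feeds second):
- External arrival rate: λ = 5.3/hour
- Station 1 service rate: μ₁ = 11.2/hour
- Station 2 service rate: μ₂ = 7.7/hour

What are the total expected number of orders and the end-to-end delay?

By Jackson's theorem, each station behaves as independent M/M/1.
Station 1: ρ₁ = 5.3/11.2 = 0.4732, L₁ = ρ₁/(1-ρ₁) = λ/(μ₁-λ) = 5.3/5.90 = 0.8983
Station 2: ρ₂ = 5.3/7.7 = 0.6883, L₂ = ρ₂/(1-ρ₂) = λ/(μ₂-λ) = 5.3/2.40 = 2.2083
Total: L = L₁ + L₂ = 0.8983 + 2.2083 = 3.1066
W = L/λ = 3.1066/5.3 = 0.5862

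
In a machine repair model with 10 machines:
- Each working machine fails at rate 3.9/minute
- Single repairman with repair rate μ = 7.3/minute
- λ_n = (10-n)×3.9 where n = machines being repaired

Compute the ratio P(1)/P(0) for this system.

P(1)/P(0) = ∏_{i=0}^{1-1} λ_i/μ_{i+1}
= (10-0)×3.9/7.3
= 5.3425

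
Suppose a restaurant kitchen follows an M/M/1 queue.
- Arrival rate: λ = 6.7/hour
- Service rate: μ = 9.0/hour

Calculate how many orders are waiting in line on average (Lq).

ρ = λ/μ = 6.7/9.0 = 0.7444
For M/M/1: Lq = λ²/(μ(μ-λ))
Lq = 44.89/(9.0 × 2.30)
Lq = 2.1686 orders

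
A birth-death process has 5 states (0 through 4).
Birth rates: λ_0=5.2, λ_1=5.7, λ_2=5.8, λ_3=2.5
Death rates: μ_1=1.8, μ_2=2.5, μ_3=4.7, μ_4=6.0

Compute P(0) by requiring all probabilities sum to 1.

Ratios P(n)/P(0) = (λ₀···λₙ₋₁)/(μ₁···μₙ):
P(1)/P(0) = (5.2)/(1.8) = 2.88889
P(2)/P(0) = (5.2×5.7)/(1.8×2.5) = 6.58667
P(3)/P(0) = (5.2×5.7×5.8)/(1.8×2.5×4.7) = 8.12823
P(4)/P(0) = (5.2×5.7×5.8×2.5)/(1.8×2.5×4.7×6.0) = 3.38676

Normalization: ∑ P(n) = 1
P(0) × (1.00000 + 2.88889 + 6.58667 + 8.12823 + 3.38676) = 1
P(0) × 21.9905 = 1
P(0) = 1/21.9905 = 0.04547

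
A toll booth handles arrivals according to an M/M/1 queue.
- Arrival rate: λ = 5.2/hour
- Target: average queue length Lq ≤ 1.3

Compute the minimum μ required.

For M/M/1: Lq = λ²/(μ(μ-λ))
Need Lq ≤ 1.3, i.e. μ(μ-λ) ≥ λ²/1.3
μ² - 5.2μ - 27.04/1.3 ≥ 0  →  μ² - 5.2μ - 20.8000 ≥ 0
Quadratic formula (positive root): μ = [λ + √(λ² + 4×20.8000)]/2
Discriminant: 27.04 + 4×20.8000 = 110.2400, √110.2400 = 10.4995
μ ≥ (5.2 + 10.4995)/2 = 7.8498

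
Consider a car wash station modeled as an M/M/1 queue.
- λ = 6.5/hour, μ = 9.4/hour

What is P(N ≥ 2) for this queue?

ρ = λ/μ = 6.5/9.4 = 0.6915
P(N ≥ n) = ρⁿ
P(N ≥ 2) = 0.6915^2
P(N ≥ 2) = 0.4782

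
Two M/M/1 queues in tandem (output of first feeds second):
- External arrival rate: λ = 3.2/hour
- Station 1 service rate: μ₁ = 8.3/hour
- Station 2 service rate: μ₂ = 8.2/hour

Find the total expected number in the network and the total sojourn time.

By Jackson's theorem, each station behaves as independent M/M/1.
Station 1: ρ₁ = 3.2/8.3 = 0.3855, L₁ = ρ₁/(1-ρ₁) = λ/(μ₁-λ) = 3.2/5.10 = 0.6275
Station 2: ρ₂ = 3.2/8.2 = 0.3902, L₂ = ρ₂/(1-ρ₂) = λ/(μ₂-λ) = 3.2/5.00 = 0.6400
Total: L = L₁ + L₂ = 0.6275 + 0.6400 = 1.2675
W = L/λ = 1.2675/3.2 = 0.3961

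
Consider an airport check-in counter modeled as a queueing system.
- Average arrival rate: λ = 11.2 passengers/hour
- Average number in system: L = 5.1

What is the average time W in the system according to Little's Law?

Little's Law: L = λW, so W = L/λ
W = 5.1/11.2 = 0.4554 hours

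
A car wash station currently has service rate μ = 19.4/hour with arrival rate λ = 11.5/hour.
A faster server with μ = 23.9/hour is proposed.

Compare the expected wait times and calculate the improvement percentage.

System 1: ρ₁ = 11.5/19.4 = 0.5928, W₁ = 1/(19.4-11.5) = 0.12658
System 2: ρ₂ = 11.5/23.9 = 0.4812, W₂ = 1/(23.9-11.5) = 0.080645
Improvement: (W₁-W₂)/W₁ = (0.12658-0.080645)/0.12658 = 36.29%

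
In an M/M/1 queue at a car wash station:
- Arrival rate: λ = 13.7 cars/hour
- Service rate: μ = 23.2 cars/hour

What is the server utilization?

Server utilization: ρ = λ/μ
ρ = 13.7/23.2 = 0.5905
The server is busy 59.05% of the time.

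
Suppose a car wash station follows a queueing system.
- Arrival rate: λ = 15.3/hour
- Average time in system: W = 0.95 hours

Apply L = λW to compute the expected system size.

Little's Law: L = λW
L = 15.3 × 0.95 = 14.5350 cars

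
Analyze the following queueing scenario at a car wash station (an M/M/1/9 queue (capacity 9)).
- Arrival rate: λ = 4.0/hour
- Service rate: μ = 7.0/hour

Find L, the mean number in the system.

ρ = λ/μ = 4.0/7.0 = 0.571429
P₀ = (1-ρ)/(1-ρ^(K+1)) = (1-0.571429)/(1-0.571429^10) = 0.4286/0.9963 = 0.4302
P_K = P₀×ρ^K = 0.43017 × 0.571429^9 = 0.43017 × 0.0064962 = 0.002794
L = ρ[1 - (K+1)ρ^K + Kρ^(K+1)] / [(1-ρ)(1-ρ^(K+1))]
L = 0.571429 × (1 - 10×0.006496 + 9×0.003712) / ((1 - 0.571429) × (1 - 0.003712)) = 1.2961 cars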